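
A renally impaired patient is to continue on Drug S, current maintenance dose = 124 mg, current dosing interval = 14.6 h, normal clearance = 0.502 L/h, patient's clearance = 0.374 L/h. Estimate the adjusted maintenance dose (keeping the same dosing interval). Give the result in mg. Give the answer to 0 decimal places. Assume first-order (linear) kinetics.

92 mg

To keep the same average steady-state level, dosing rate must scale with clearance.
CL ratio = 0.374 / 0.502 = 0.7450
New dose (same interval) = 124 × 0.7450 = 92.38 mg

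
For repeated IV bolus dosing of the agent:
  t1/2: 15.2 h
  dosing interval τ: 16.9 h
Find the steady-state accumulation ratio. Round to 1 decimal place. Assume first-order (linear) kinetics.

k = ln2 / t½ = 0.693147 / 15.2 = 0.04560 h⁻¹
e^(−kτ) = e^(−0.04560 × 16.9) = 0.4627
Accumulation ratio R = 1 / (1 − e^(−kτ)) = 1 / (1 − 0.4627) = 1.861

1.9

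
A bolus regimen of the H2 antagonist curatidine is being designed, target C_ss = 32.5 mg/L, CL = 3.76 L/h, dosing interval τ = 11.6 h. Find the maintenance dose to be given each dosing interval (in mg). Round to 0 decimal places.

1418 mg

At steady state, Dose/τ = Css × CL.
Dose = Css × CL × τ = 32.5 × 3.760 × 11.6 = 1418 mg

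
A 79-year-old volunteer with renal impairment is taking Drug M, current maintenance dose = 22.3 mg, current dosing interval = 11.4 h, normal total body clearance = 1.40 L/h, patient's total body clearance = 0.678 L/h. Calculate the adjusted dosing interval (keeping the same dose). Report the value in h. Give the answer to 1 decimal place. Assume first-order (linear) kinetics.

To keep the same average steady-state level, dosing rate must scale with clearance.
CL ratio = 0.678 / 1.40 = 0.4843
New interval (same dose) = 11.4 / 0.4843 = 23.54 h

23.5 h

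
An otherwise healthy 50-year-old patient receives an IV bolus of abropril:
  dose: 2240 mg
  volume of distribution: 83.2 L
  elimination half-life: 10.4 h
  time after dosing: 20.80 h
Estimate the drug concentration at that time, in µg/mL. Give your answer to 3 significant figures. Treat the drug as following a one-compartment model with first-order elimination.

6.73 µg/mL

C₀ = Dose / Vd = 2240 / 83.2 = 26.92 mg/L
k = ln2 / t½ = 0.693147 / 10.4 = 0.06665 h⁻¹
t / t½ = 20.80 / 10.4 = 2 half-lives
C = C₀ × (1/2)^2 = 26.92 × 0.2500 = 6.730 mg/L
(6.730 mg/L = 6.730 µg/mL)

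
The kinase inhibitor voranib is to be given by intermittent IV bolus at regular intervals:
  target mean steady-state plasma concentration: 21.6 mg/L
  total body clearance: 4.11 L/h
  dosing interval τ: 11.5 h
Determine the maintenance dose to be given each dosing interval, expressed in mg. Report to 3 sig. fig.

1020 mg

At steady state, Dose/τ = Css × CL.
Dose = Css × CL × τ = 21.6 × 4.110 × 11.5 = 1021 mg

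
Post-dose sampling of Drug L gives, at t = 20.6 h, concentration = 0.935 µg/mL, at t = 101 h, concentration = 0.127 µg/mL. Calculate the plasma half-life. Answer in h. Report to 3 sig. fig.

k = ln(C₁/C₂) / (t₂ − t₁) = ln(0.935/0.127) / (101 − 20.6)
  = 1.996 / 80.40 = 0.02483 h⁻¹
t½ = ln2 / k = 0.693147 / 0.02483 = 27.92 h

27.9 h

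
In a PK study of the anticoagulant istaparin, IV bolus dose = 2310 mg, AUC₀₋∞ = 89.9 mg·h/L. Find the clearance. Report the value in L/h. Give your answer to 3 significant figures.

CL = Dose / AUC = 2310 / 89.9 = 25.70 L/h

25.7 L/h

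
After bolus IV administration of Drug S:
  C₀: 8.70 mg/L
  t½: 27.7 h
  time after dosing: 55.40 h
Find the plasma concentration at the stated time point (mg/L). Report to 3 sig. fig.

k = ln2 / t½ = 0.693147 / 27.7 = 0.02502 h⁻¹
t / t½ = 55.40 / 27.7 = 2 half-lives
C = C₀ × (1/2)^2 = 8.700 × 0.2500 = 2.175 mg/L

2.18 mg/L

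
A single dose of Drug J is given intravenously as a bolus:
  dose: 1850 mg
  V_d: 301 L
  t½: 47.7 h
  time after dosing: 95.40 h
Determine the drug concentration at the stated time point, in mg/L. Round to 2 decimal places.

1.54 mg/L

C₀ = Dose / Vd = 1850 / 301 = 6.146 mg/L
k = ln2 / t½ = 0.693147 / 47.7 = 0.01453 h⁻¹
t / t½ = 95.40 / 47.7 = 2 half-lives
C = C₀ × (1/2)^2 = 6.146 × 0.2500 = 1.537 mg/L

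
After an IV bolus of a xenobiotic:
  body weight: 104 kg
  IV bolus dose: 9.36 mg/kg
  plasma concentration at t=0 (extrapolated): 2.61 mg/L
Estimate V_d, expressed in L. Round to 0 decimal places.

373 L

Dose = 9.36 × 104 = 973.4 mg
Vd = Dose / C₀ = 973.4 / 2.61 = 373.0 L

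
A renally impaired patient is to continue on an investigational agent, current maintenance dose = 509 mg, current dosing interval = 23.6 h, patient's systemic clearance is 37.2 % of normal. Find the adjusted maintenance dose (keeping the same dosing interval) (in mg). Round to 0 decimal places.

To keep the same average steady-state level, dosing rate must scale with clearance.
CL ratio = 37.2 / 100 = 0.3720
New dose (same interval) = 509 × 0.3720 = 189.3 mg

189 mg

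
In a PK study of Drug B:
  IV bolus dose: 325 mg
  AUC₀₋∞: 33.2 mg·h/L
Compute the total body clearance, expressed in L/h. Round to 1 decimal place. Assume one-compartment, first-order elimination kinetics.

CL = Dose / AUC = 325 / 33.2 = 9.789 L/h

9.8 L/h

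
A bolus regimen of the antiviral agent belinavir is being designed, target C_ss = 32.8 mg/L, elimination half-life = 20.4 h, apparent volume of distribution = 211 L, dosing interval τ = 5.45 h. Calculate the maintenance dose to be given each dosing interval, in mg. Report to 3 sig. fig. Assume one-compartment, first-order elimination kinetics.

k = ln2 / t½ = 0.693147 / 20.4 = 0.03398 h⁻¹
CL = k × Vd = 0.03398 × 211 = 7.170 L/h
At steady state, Dose/τ = Css × CL.
Dose = Css × CL × τ = 32.8 × 7.170 × 5.45 = 1282 mg

1280 mg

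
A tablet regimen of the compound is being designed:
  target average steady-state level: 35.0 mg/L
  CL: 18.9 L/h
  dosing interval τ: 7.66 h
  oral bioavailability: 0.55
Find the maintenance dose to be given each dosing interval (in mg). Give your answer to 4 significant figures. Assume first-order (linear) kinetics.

At steady state, F × (Dose/τ) = Css × CL.
Dose = Css × CL × τ / F = 35.0 × 18.90 × 7.66 / 0.55 = 9213 mg

9213 mg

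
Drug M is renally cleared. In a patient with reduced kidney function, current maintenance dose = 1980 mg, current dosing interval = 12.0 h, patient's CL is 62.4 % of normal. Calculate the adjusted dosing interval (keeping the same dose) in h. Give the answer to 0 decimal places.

To keep the same average steady-state level, dosing rate must scale with clearance.
CL ratio = 62.4 / 100 = 0.6240
New interval (same dose) = 12.0 / 0.6240 = 19.23 h

19 h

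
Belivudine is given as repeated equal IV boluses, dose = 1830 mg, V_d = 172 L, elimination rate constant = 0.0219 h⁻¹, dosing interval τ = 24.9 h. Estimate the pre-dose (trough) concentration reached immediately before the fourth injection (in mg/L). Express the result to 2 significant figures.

C₀ per dose = Dose / Vd = 1830 / 172 = 10.64 mg/L
Fraction remaining after one interval: r = e^(−kτ) = e^(−0.02190 × 24.9) = 0.5797
Before dose 4, 3 doses have been given (aged 1τ, 2τ, 3τ).
C_trough = C₀ × (r + r² + … + r^3) = C₀ × r(1−r^3)/(1−r)
        = 10.64 × 0.5797 × (1 − 0.1948) / (1 − 0.5797) = 11.82 mg/L

12 mg/L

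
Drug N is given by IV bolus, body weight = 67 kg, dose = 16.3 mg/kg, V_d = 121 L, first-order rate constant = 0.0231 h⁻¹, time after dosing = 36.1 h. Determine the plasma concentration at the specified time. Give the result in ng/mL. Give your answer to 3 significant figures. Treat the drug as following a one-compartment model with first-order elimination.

Total dose = 16.3 × 67 = 1092 mg
C₀ = Dose / Vd = 1092 / 121 = 9.025 mg/L
C = C₀ · e^(−k·t) = 9.025 × e^(−0.02310 × 36.1)
  = 9.025 × 0.4343 = 3.920 mg/L
Convert: 3.920 mg/L × 1000 = 3920 ng/mL

3920 ng/mL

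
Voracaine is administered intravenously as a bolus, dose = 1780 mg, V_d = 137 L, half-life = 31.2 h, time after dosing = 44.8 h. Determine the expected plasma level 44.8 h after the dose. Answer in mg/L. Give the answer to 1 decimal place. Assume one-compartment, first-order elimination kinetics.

4.8 mg/L

C₀ = Dose / Vd = 1780 / 137 = 12.99 mg/L
k = ln2 / t½ = 0.693147 / 31.2 = 0.02222 h⁻¹
C = C₀ · e^(−k·t) = 12.99 × e^(−0.02222 × 44.8)
  = 12.99 × 0.3696 = 4.801 mg/L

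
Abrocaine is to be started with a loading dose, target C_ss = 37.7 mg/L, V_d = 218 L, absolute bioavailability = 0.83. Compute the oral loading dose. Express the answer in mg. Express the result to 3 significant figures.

LD = Css × Vd / F = 37.7 × 218 / 0.83 = 9902 mg

9900 mg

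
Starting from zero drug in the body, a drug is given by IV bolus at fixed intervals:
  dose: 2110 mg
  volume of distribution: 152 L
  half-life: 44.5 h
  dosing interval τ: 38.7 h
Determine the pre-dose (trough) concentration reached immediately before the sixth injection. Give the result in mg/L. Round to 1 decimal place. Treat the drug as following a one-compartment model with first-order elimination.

16.0 mg/L

C₀ per dose = Dose / Vd = 2110 / 152 = 13.88 mg/L
k = ln2 / t½ = 0.693147 / 44.5 = 0.01558 h⁻¹
Fraction remaining after one interval: r = e^(−kτ) = e^(−0.01558 × 38.7) = 0.5472
Before dose 6, 5 doses have been given (aged 1τ, 2τ, 3τ, 4τ, 5τ).
C_trough = C₀ × (r + r² + … + r^5) = C₀ × r(1−r^5)/(1−r)
        = 13.88 × 0.5472 × (1 − 0.04906) / (1 − 0.5472) = 15.95 mg/L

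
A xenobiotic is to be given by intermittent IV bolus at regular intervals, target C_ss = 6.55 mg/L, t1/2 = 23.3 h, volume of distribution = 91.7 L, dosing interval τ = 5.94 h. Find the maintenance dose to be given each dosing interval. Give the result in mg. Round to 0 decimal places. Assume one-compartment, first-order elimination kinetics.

106 mg

k = ln2 / t½ = 0.693147 / 23.3 = 0.02975 h⁻¹
CL = k × Vd = 0.02975 × 91.7 = 2.728 L/h
At steady state, Dose/τ = Css × CL.
Dose = Css × CL × τ = 6.55 × 2.728 × 5.94 = 106.1 mg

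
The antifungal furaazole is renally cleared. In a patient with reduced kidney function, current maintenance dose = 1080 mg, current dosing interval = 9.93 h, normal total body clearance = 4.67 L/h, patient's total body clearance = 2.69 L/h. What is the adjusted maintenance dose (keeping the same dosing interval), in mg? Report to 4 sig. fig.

To keep the same average steady-state level, dosing rate must scale with clearance.
CL ratio = 2.69 / 4.67 = 0.5760
New dose (same interval) = 1080 × 0.5760 = 622.1 mg

622.1 mg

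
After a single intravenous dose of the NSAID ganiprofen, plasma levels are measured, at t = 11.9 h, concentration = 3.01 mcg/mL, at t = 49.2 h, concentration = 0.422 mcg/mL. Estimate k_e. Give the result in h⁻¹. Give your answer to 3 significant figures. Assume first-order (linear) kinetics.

0.0527 h⁻¹

k = ln(C₁/C₂) / (t₂ − t₁) = ln(3.01/0.422) / (49.2 − 11.9)
  = 1.965 / 37.30 = 0.05268 h⁻¹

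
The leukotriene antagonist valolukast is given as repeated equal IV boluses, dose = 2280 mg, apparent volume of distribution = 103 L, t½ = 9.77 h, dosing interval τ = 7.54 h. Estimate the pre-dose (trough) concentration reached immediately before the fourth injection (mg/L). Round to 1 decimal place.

C₀ per dose = Dose / Vd = 2280 / 103 = 22.14 mg/L
k = ln2 / t½ = 0.693147 / 9.77 = 0.07095 h⁻¹
Fraction remaining after one interval: r = e^(−kτ) = e^(−0.07095 × 7.54) = 0.5857
Before dose 4, 3 doses have been given (aged 1τ, 2τ, 3τ).
C_trough = C₀ × (r + r² + … + r^3) = C₀ × r(1−r^3)/(1−r)
        = 22.14 × 0.5857 × (1 − 0.2009) / (1 − 0.5857) = 25.01 mg/L

25.0 mg/L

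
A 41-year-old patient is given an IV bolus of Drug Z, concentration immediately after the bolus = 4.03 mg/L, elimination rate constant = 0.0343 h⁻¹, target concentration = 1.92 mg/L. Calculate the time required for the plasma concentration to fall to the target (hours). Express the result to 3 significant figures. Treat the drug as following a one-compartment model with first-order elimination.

21.6 h

t = ln(C₀ / C) / k = ln(4.030 / 1.92) / 0.03430
  = ln(2.099) / 0.03430 = 0.7415 / 0.03430 = 21.62 h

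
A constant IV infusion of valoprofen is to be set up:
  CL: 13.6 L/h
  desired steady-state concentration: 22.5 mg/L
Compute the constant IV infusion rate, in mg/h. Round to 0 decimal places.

306 mg/h

At steady state, infusion rate R₀ = Css × CL = 22.5 × 13.60 = 306.0 mg/h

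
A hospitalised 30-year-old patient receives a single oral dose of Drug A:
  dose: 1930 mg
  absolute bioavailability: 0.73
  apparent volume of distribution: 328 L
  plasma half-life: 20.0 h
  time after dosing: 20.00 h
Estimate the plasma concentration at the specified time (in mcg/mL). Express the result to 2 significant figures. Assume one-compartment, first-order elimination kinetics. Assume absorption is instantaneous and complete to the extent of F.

2.1 mcg/mL

Amount reaching circulation = F × Dose = 0.73 × 1930 = 1409 mg
C₀ = F·Dose / Vd = 1409 / 328 = 4.296 mg/L
k = ln2 / t½ = 0.693147 / 20.0 = 0.03466 h⁻¹
t / t½ = 20.00 / 20.0 = 1 half-lives
C = C₀ × (1/2)^1 = 4.296 × 0.5000 = 2.148 mg/L
(2.148 mg/L = 2.148 mcg/mL)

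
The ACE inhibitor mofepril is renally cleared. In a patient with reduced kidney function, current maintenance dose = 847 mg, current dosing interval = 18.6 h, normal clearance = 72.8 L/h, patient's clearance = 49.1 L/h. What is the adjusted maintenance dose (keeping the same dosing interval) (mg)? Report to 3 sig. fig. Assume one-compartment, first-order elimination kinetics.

To keep the same average steady-state level, dosing rate must scale with clearance.
CL ratio = 49.1 / 72.8 = 0.6745
New dose (same interval) = 847 × 0.6745 = 571.3 mg

571 mg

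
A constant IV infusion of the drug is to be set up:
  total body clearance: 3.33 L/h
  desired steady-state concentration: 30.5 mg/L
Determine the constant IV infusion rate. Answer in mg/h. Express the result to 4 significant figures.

101.6 mg/h

At steady state, infusion rate R₀ = Css × CL = 30.5 × 3.330 = 101.6 mg/h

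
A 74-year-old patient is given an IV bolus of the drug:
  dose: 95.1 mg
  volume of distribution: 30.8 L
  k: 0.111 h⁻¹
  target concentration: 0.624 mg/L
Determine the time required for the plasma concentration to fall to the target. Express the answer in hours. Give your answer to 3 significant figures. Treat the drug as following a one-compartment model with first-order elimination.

14.4 h

C₀ = Dose / Vd = 95.10 / 30.8 = 3.088 mg/L
t = ln(C₀ / C) / k = ln(3.088 / 0.624) / 0.1110
  = ln(4.949) / 0.1110 = 1.599 / 0.1110 = 14.41 h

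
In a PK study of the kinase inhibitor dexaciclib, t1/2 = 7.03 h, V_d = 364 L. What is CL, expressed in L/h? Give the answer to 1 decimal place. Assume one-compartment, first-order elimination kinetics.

35.9 L/h

k = ln2 / t½ = 0.693147 / 7.03 = 0.09860 h⁻¹
CL = k × Vd = 0.09860 × 364 = 35.89 L/h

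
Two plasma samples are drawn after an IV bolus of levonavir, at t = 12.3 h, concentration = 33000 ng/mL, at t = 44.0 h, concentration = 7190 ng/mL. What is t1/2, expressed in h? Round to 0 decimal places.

14 h

k = ln(C₁/C₂) / (t₂ − t₁) = ln(33000/7190) / (44.0 − 12.3)
  = 1.524 / 31.70 = 0.04808 h⁻¹
t½ = ln2 / k = 0.693147 / 0.04808 = 14.42 h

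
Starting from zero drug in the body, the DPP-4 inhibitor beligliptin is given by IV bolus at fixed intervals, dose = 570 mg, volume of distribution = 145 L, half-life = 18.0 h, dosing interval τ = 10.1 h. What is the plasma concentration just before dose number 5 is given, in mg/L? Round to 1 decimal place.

C₀ per dose = Dose / Vd = 570 / 145 = 3.931 mg/L
k = ln2 / t½ = 0.693147 / 18.0 = 0.03851 h⁻¹
Fraction remaining after one interval: r = e^(−kτ) = e^(−0.03851 × 10.1) = 0.6778
Before dose 5, 4 doses have been given (aged 1τ, 2τ, 3τ, 4τ).
C_trough = C₀ × (r + r² + … + r^4) = C₀ × r(1−r^4)/(1−r)
        = 3.931 × 0.6778 × (1 − 0.2111) / (1 − 0.6778) = 6.524 mg/L

6.5 mg/L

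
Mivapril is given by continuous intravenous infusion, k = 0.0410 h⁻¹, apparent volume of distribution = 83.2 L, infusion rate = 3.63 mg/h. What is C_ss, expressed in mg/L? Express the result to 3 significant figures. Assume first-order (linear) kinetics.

CL = k × Vd = 0.04100 × 83.2 = 3.411 L/h
At steady state Css = R₀ / CL = 3.63 / 3.411 = 1.064 mg/L

1.06 mg/L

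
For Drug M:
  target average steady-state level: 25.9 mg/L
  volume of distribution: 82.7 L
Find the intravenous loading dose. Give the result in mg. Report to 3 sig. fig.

2140 mg

LD = Css × Vd = 25.9 × 82.7 = 2142 mg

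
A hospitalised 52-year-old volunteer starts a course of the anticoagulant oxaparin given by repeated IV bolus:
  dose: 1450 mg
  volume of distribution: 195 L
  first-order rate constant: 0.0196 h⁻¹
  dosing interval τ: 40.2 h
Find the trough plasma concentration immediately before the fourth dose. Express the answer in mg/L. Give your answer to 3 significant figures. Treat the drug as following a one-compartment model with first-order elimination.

5.62 mg/L

C₀ per dose = Dose / Vd = 1450 / 195 = 7.436 mg/L
Fraction remaining after one interval: r = e^(−kτ) = e^(−0.01960 × 40.2) = 0.4548
Before dose 4, 3 doses have been given (aged 1τ, 2τ, 3τ).
C_trough = C₀ × (r + r² + … + r^3) = C₀ × r(1−r^3)/(1−r)
        = 7.436 × 0.4548 × (1 − 0.09407) / (1 − 0.4548) = 5.620 mg/L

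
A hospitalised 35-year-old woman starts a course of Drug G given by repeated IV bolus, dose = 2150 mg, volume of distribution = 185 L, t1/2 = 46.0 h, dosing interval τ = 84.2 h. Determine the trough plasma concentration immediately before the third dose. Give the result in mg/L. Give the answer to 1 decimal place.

4.2 mg/L

C₀ per dose = Dose / Vd = 2150 / 185 = 11.62 mg/L
k = ln2 / t½ = 0.693147 / 46.0 = 0.01507 h⁻¹
Fraction remaining after one interval: r = e^(−kτ) = e^(−0.01507 × 84.2) = 0.2811
Before dose 3, 2 doses have been given (aged 1τ, 2τ).
C_trough = C₀ × (r + r²) = 11.62 × (0.2811 + 0.07902) = 4.185 mg/L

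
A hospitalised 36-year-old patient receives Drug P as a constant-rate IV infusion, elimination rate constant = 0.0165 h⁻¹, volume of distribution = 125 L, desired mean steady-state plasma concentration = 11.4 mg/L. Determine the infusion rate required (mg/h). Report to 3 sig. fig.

23.5 mg/h

CL = k × Vd = 0.01650 × 125 = 2.063 L/h
At steady state, infusion rate R₀ = Css × CL = 11.4 × 2.063 = 23.52 mg/h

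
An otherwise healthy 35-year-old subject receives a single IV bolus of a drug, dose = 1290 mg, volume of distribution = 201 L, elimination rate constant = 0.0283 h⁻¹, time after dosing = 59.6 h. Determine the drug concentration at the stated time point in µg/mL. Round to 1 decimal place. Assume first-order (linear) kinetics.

1.2 µg/mL

C₀ = Dose / Vd = 1290 / 201 = 6.418 mg/L
C = C₀ · e^(−k·t) = 6.418 × e^(−0.02830 × 59.6)
  = 6.418 × 0.1851 = 1.188 mg/L
(1.188 mg/L = 1.188 µg/mL)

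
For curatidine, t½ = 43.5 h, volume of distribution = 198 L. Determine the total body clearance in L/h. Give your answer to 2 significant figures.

k = ln2 / t½ = 0.693147 / 43.5 = 0.01593 h⁻¹
CL = k × Vd = 0.01593 × 198 = 3.154 L/h

3.2 L/h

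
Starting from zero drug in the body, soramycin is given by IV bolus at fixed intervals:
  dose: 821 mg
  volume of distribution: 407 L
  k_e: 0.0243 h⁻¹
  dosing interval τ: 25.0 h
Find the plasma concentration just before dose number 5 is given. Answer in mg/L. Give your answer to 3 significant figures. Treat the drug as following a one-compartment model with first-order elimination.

C₀ per dose = Dose / Vd = 821 / 407 = 2.017 mg/L
Fraction remaining after one interval: r = e^(−kτ) = e^(−0.02430 × 25.0) = 0.5447
Before dose 5, 4 doses have been given (aged 1τ, 2τ, 3τ, 4τ).
C_trough = C₀ × (r + r² + … + r^4) = C₀ × r(1−r^4)/(1−r)
        = 2.017 × 0.5447 × (1 − 0.08803) / (1 − 0.5447) = 2.201 mg/L

2.20 mg/L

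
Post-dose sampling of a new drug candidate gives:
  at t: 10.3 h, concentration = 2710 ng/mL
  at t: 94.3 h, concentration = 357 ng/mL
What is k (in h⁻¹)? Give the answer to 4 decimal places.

0.0241 h⁻¹

k = ln(C₁/C₂) / (t₂ − t₁) = ln(2710/357) / (94.3 − 10.3)
  = 2.027 / 84.00 = 0.02413 h⁻¹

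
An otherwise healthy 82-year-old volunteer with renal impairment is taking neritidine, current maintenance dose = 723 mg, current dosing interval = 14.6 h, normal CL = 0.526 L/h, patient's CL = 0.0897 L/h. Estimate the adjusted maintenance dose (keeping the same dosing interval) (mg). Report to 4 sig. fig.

123.3 mg

To keep the same average steady-state level, dosing rate must scale with clearance.
CL ratio = 0.0897 / 0.526 = 0.1705
New dose (same interval) = 723 × 0.1705 = 123.3 mg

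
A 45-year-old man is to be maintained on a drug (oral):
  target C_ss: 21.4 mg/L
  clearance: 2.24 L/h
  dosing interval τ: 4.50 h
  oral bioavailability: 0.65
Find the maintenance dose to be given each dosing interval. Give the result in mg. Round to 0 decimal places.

At steady state, F × (Dose/τ) = Css × CL.
Dose = Css × CL × τ / F = 21.4 × 2.240 × 4.50 / 0.65 = 331.9 mg

332 mg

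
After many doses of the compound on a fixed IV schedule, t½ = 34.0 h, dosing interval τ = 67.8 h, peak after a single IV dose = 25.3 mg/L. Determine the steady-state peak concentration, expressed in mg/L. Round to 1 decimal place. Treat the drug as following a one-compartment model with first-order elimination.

k = ln2 / t½ = 0.693147 / 34.0 = 0.02039 h⁻¹
e^(−kτ) = e^(−0.02039 × 67.8) = 0.2510
Accumulation ratio R = 1 / (1 − e^(−kτ)) = 1 / (1 − 0.2510) = 1.335
Steady-state peak = C₀ × R = 25.3 × 1.335 = 33.78 mg/L

33.8 mg/L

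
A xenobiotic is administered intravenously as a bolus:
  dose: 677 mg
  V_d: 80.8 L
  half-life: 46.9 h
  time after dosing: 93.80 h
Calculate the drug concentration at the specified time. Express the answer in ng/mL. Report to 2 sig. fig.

2100 ng/mL

C₀ = Dose / Vd = 677.0 / 80.8 = 8.379 mg/L
k = ln2 / t½ = 0.693147 / 46.9 = 0.01478 h⁻¹
t / t½ = 93.80 / 46.9 = 2 half-lives
C = C₀ × (1/2)^2 = 8.379 × 0.2500 = 2.095 mg/L
Convert: 2.095 mg/L × 1000 = 2095 ng/mL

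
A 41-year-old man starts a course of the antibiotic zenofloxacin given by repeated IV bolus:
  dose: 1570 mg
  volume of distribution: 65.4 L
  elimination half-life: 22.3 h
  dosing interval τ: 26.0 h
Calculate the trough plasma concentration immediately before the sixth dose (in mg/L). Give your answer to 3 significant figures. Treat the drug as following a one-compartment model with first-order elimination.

C₀ per dose = Dose / Vd = 1570 / 65.4 = 24.01 mg/L
k = ln2 / t½ = 0.693147 / 22.3 = 0.03108 h⁻¹
Fraction remaining after one interval: r = e^(−kτ) = e^(−0.03108 × 26.0) = 0.4457
Before dose 6, 5 doses have been given (aged 1τ, 2τ, 3τ, 4τ, 5τ).
C_trough = C₀ × (r + r² + … + r^5) = C₀ × r(1−r^5)/(1−r)
        = 24.01 × 0.4457 × (1 − 0.01759) / (1 − 0.4457) = 18.97 mg/L

19.0 mg/L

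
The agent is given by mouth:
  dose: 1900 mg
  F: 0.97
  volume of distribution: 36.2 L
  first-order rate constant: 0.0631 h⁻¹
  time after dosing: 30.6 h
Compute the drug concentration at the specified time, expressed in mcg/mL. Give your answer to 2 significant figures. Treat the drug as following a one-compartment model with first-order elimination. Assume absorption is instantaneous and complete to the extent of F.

Amount reaching circulation = F × Dose = 0.97 × 1900 = 1843 mg
C₀ = F·Dose / Vd = 1843 / 36.2 = 50.91 mg/L
C = C₀ · e^(−k·t) = 50.91 × e^(−0.06310 × 30.6)
  = 50.91 × 0.1450 = 7.382 mg/L
(7.382 mg/L = 7.382 mcg/mL)

7.4 mcg/mL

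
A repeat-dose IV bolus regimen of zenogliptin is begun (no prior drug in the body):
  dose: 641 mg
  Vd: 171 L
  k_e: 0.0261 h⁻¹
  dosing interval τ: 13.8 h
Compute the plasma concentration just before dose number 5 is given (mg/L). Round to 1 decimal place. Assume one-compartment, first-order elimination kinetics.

C₀ per dose = Dose / Vd = 641 / 171 = 3.749 mg/L
Fraction remaining after one interval: r = e^(−kτ) = e^(−0.02610 × 13.8) = 0.6976
Before dose 5, 4 doses have been given (aged 1τ, 2τ, 3τ, 4τ).
C_trough = C₀ × (r + r² + … + r^4) = C₀ × r(1−r^4)/(1−r)
        = 3.749 × 0.6976 × (1 − 0.2368) / (1 − 0.6976) = 6.601 mg/L

6.6 mg/L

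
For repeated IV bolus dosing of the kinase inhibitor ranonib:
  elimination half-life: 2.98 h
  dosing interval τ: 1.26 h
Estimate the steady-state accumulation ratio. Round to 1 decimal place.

k = ln2 / t½ = 0.693147 / 2.98 = 0.2326 h⁻¹
e^(−kτ) = e^(−0.2326 × 1.26) = 0.7460
Accumulation ratio R = 1 / (1 − e^(−kτ)) = 1 / (1 − 0.7460) = 3.937

3.9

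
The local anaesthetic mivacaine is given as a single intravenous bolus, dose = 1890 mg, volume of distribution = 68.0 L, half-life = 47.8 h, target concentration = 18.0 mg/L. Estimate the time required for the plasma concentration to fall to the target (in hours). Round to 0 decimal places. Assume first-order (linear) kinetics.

30 h

C₀ = Dose / Vd = 1890 / 68.0 = 27.79 mg/L
k = ln2 / t½ = 0.693147 / 47.8 = 0.01450 h⁻¹
t = ln(C₀ / C) / k = ln(27.79 / 18.0) / 0.01450
  = ln(1.544) / 0.01450 = 0.4344 / 0.01450 = 29.96 h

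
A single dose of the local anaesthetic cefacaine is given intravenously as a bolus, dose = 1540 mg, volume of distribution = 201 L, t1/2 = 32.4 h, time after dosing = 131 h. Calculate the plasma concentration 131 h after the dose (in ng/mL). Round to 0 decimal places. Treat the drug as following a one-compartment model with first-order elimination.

465 ng/mL

C₀ = Dose / Vd = 1540 / 201 = 7.662 mg/L
k = ln2 / t½ = 0.693147 / 32.4 = 0.02139 h⁻¹
C = C₀ · e^(−k·t) = 7.662 × e^(−0.02139 × 131)
  = 7.662 × 0.06068 = 0.4649 mg/L
Convert: 0.4649 mg/L × 1000 = 464.9 ng/mL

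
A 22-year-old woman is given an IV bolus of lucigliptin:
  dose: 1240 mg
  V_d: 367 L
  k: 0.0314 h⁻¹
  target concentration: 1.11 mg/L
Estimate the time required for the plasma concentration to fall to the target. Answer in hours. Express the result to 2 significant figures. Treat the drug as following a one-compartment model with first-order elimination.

C₀ = Dose / Vd = 1240 / 367 = 3.379 mg/L
t = ln(C₀ / C) / k = ln(3.379 / 1.11) / 0.03140
  = ln(3.044) / 0.03140 = 1.113 / 0.03140 = 35.45 h

35 h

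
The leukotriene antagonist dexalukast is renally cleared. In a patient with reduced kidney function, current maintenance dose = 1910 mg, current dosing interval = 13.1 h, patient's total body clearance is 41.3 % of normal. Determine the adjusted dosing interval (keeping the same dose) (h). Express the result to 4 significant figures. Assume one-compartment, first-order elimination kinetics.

To keep the same average steady-state level, dosing rate must scale with clearance.
CL ratio = 41.3 / 100 = 0.4130
New interval (same dose) = 13.1 / 0.4130 = 31.72 h

31.72 h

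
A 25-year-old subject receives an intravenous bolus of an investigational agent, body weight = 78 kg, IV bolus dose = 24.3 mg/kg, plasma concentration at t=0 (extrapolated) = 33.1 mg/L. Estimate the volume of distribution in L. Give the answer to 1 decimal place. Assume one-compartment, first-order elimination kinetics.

57.3 L

Dose = 24.3 × 78 = 1895 mg
Vd = Dose / C₀ = 1895 / 33.1 = 57.25 L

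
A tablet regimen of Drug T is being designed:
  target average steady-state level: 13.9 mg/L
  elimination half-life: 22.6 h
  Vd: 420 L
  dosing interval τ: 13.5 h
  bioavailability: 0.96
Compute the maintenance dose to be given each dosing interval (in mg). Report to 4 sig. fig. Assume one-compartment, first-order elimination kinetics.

k = ln2 / t½ = 0.693147 / 22.6 = 0.03067 h⁻¹
CL = k × Vd = 0.03067 × 420 = 12.88 L/h
At steady state, F × (Dose/τ) = Css × CL.
Dose = Css × CL × τ / F = 13.9 × 12.88 × 13.5 / 0.96 = 2518 mg

2518 mg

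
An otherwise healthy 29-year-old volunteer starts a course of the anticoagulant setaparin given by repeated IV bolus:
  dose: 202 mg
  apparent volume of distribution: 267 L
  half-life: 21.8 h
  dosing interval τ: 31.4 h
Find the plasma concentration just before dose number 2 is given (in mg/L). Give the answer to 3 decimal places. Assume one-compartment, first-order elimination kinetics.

C₀ per dose = Dose / Vd = 202 / 267 = 0.7566 mg/L
k = ln2 / t½ = 0.693147 / 21.8 = 0.03180 h⁻¹
Fraction remaining after one interval: r = e^(−kτ) = e^(−0.03180 × 31.4) = 0.3684
Before dose 2, 1 dose has been given (aged 1τ).
C_trough = C₀ × r = 0.7566 × 0.3684 = 0.2787 mg/L

0.279 mg/L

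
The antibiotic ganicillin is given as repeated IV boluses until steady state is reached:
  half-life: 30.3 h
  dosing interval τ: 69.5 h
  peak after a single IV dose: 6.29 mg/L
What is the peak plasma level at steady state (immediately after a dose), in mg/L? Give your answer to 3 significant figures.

k = ln2 / t½ = 0.693147 / 30.3 = 0.02288 h⁻¹
e^(−kτ) = e^(−0.02288 × 69.5) = 0.2039
Accumulation ratio R = 1 / (1 − e^(−kτ)) = 1 / (1 − 0.2039) = 1.256
Steady-state peak = C₀ × R = 6.29 × 1.256 = 7.900 mg/L

7.90 mg/L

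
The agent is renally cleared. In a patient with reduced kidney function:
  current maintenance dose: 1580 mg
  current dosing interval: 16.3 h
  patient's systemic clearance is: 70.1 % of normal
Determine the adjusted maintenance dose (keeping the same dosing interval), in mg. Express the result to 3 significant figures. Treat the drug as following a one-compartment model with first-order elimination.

To keep the same average steady-state level, dosing rate must scale with clearance.
CL ratio = 70.1 / 100 = 0.7010
New dose (same interval) = 1580 × 0.7010 = 1108 mg

1110 mg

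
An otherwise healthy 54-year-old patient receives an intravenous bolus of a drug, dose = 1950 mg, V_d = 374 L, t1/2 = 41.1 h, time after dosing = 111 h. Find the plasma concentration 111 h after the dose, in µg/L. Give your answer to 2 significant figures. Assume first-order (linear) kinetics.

800 µg/L

C₀ = Dose / Vd = 1950 / 374 = 5.214 mg/L
k = ln2 / t½ = 0.693147 / 41.1 = 0.01686 h⁻¹
C = C₀ · e^(−k·t) = 5.214 × e^(−0.01686 × 111)
  = 5.214 × 0.1539 = 0.8024 mg/L
Convert: 0.8024 mg/L × 1000 = 802.4 µg/L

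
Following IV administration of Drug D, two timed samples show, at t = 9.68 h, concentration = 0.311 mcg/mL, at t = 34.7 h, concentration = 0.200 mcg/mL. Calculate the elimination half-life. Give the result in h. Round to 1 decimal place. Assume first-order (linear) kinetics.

k = ln(C₁/C₂) / (t₂ − t₁) = ln(0.311/0.200) / (34.7 − 9.68)
  = 0.4415 / 25.02 = 0.01765 h⁻¹
t½ = ln2 / k = 0.693147 / 0.01765 = 39.27 h

39.3 h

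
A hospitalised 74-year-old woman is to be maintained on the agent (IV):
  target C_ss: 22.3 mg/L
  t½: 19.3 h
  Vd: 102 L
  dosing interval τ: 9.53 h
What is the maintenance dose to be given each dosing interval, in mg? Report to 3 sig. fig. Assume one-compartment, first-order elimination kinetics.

k = ln2 / t½ = 0.693147 / 19.3 = 0.03591 h⁻¹
CL = k × Vd = 0.03591 × 102 = 3.663 L/h
At steady state, Dose/τ = Css × CL.
Dose = Css × CL × τ = 22.3 × 3.663 × 9.53 = 778.5 mg

779 mg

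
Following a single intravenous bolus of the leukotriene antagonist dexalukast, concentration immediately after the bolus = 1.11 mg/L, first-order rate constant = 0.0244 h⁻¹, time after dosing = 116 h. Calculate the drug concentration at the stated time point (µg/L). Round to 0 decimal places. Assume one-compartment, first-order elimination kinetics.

C = C₀ · e^(−k·t) = 1.110 × e^(−0.02440 × 116)
  = 1.110 × 0.05899 = 0.06548 mg/L
Convert: 0.06548 mg/L × 1000 = 65.48 µg/L

65 µg/L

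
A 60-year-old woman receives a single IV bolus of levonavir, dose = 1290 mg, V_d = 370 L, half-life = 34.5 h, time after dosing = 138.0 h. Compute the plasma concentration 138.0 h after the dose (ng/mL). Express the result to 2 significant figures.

220 ng/mL

C₀ = Dose / Vd = 1290 / 370 = 3.486 mg/L
k = ln2 / t½ = 0.693147 / 34.5 = 0.02009 h⁻¹
t / t½ = 138.0 / 34.5 = 4 half-lives
C = C₀ × (1/2)^4 = 3.486 × 0.06250 = 0.2179 mg/L
Convert: 0.2179 mg/L × 1000 = 217.9 ng/mL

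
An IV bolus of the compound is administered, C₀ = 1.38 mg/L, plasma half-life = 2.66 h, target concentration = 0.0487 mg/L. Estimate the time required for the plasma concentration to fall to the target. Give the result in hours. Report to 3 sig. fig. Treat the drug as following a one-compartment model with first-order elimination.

k = ln2 / t½ = 0.693147 / 2.66 = 0.2606 h⁻¹
t = ln(C₀ / C) / k = ln(1.380 / 0.0487) / 0.2606
  = ln(28.34) / 0.2606 = 3.344 / 0.2606 = 12.83 h

12.8 h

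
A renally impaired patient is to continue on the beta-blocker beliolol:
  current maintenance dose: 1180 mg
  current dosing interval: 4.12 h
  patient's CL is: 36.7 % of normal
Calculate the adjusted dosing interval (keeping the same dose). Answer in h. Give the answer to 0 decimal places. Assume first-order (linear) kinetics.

To keep the same average steady-state level, dosing rate must scale with clearance.
CL ratio = 36.7 / 100 = 0.3670
New interval (same dose) = 4.12 / 0.3670 = 11.23 h

11 h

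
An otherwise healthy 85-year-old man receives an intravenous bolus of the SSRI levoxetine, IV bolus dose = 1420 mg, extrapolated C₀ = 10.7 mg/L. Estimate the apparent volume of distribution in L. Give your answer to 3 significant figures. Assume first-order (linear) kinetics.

Vd = Dose / C₀ = 1420 / 10.7 = 132.7 L

133 L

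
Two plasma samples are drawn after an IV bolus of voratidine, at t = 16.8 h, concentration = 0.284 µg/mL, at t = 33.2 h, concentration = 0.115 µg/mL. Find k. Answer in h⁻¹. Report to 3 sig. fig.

k = ln(C₁/C₂) / (t₂ − t₁) = ln(0.284/0.115) / (33.2 − 16.8)
  = 0.9040 / 16.40 = 0.05512 h⁻¹

0.0551 h⁻¹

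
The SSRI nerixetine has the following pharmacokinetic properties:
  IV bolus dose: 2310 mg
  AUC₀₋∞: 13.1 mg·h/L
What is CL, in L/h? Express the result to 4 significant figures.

176.3 L/h

CL = Dose / AUC = 2310 / 13.1 = 176.3 L/h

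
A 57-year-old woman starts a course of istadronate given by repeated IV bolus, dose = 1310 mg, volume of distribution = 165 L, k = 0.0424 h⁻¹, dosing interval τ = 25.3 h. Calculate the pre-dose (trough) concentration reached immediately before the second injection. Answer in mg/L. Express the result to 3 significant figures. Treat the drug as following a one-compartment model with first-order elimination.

C₀ per dose = Dose / Vd = 1310 / 165 = 7.939 mg/L
Fraction remaining after one interval: r = e^(−kτ) = e^(−0.04240 × 25.3) = 0.3421
Before dose 2, 1 dose has been given (aged 1τ).
C_trough = C₀ × r = 7.939 × 0.3421 = 2.716 mg/L

2.72 mg/L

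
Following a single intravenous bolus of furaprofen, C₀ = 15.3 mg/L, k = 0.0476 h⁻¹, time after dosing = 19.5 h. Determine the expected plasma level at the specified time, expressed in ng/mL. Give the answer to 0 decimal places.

6048 ng/mL

C = C₀ · e^(−k·t) = 15.30 × e^(−0.04760 × 19.5)
  = 15.30 × 0.3953 = 6.048 mg/L
Convert: 6.048 mg/L × 1000 = 6048 ng/mL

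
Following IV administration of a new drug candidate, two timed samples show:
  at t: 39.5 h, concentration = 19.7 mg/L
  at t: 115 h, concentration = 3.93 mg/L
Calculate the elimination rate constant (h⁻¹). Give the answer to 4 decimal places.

k = ln(C₁/C₂) / (t₂ − t₁) = ln(19.7/3.93) / (115 − 39.5)
  = 1.612 / 75.50 = 0.02135 h⁻¹

0.0214 h⁻¹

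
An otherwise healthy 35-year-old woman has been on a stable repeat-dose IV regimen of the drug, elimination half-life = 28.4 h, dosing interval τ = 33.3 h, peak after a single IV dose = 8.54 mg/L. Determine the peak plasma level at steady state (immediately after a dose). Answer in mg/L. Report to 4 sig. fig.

k = ln2 / t½ = 0.693147 / 28.4 = 0.02441 h⁻¹
e^(−kτ) = e^(−0.02441 × 33.3) = 0.4436
Accumulation ratio R = 1 / (1 − e^(−kτ)) = 1 / (1 − 0.4436) = 1.797
Steady-state peak = C₀ × R = 8.54 × 1.797 = 15.35 mg/L

15.35 mg/L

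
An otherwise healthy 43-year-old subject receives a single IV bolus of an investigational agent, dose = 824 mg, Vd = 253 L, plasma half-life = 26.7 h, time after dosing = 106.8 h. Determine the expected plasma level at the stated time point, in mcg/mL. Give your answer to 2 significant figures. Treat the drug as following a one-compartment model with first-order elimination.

C₀ = Dose / Vd = 824.0 / 253 = 3.257 mg/L
k = ln2 / t½ = 0.693147 / 26.7 = 0.02596 h⁻¹
t / t½ = 106.8 / 26.7 = 4 half-lives
C = C₀ × (1/2)^4 = 3.257 × 0.06250 = 0.2036 mg/L
(0.2036 mg/L = 0.2036 mcg/mL)

0.20 mcg/mL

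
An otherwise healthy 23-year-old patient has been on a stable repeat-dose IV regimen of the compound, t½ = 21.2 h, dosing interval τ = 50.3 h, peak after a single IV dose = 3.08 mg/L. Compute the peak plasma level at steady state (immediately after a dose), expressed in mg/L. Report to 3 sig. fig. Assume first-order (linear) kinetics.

3.82 mg/L

k = ln2 / t½ = 0.693147 / 21.2 = 0.03270 h⁻¹
e^(−kτ) = e^(−0.03270 × 50.3) = 0.1930
Accumulation ratio R = 1 / (1 − e^(−kτ)) = 1 / (1 − 0.1930) = 1.239
Steady-state peak = C₀ × R = 3.08 × 1.239 = 3.816 mg/L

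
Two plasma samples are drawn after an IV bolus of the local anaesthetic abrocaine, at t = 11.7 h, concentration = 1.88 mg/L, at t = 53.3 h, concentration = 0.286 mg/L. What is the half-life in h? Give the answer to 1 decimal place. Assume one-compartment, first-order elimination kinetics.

k = ln(C₁/C₂) / (t₂ − t₁) = ln(1.88/0.286) / (53.3 − 11.7)
  = 1.883 / 41.60 = 0.04526 h⁻¹
t½ = ln2 / k = 0.693147 / 0.04526 = 15.31 h

15.3 h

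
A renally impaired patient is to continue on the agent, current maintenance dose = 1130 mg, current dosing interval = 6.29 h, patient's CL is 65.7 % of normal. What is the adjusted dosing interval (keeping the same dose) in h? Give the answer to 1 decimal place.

To keep the same average steady-state level, dosing rate must scale with clearance.
CL ratio = 65.7 / 100 = 0.6570
New interval (same dose) = 6.29 / 0.6570 = 9.574 h

9.6 h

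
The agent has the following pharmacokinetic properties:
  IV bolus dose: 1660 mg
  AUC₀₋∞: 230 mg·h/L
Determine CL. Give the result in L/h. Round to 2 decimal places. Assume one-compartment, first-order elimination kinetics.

7.22 L/h

CL = Dose / AUC = 1660 / 230 = 7.217 L/h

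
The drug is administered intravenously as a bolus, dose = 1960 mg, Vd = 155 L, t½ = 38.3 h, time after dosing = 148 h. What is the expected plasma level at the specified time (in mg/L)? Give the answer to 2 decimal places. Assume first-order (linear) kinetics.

0.87 mg/L

C₀ = Dose / Vd = 1960 / 155 = 12.65 mg/L
k = ln2 / t½ = 0.693147 / 38.3 = 0.01810 h⁻¹
C = C₀ · e^(−k·t) = 12.65 × e^(−0.01810 × 148)
  = 12.65 × 0.06865 = 0.8684 mg/L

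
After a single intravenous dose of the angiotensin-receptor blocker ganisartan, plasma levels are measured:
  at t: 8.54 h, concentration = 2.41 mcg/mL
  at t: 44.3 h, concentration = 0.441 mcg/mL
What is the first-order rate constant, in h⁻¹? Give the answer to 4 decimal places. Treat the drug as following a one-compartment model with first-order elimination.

0.0475 h⁻¹

k = ln(C₁/C₂) / (t₂ − t₁) = ln(2.41/0.441) / (44.3 − 8.54)
  = 1.698 / 35.76 = 0.04748 h⁻¹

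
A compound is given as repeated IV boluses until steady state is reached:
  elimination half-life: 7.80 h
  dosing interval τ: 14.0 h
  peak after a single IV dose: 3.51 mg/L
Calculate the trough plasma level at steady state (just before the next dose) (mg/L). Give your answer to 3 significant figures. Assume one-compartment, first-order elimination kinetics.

1.42 mg/L

k = ln2 / t½ = 0.693147 / 7.80 = 0.08887 h⁻¹
e^(−kτ) = e^(−0.08887 × 14.0) = 0.2882
Accumulation ratio R = 1 / (1 − e^(−kτ)) = 1 / (1 − 0.2882) = 1.405
Steady-state trough = C₀ × R × e^(−kτ) = 3.51 × 1.405 × 0.2882 = 1.421 mg/L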